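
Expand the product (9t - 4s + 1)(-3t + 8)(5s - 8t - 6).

-231st^2 + 216t^3 - 390t^2 + 529st - 478t + 60s^2t - 160s^2 + 232s - 48

(9t - 4s + 1)(-3t + 8)(5s - 8t - 6)
= (-27t^2 + 72t + 12st - 32s - 3t + 8)(5s - 8t - 6)    [distributive law]
= (-27t^2 + 69t + 12st - 32s + 8)(5s - 8t - 6)    [combine like terms]
= -135st^2 + 216t^3 + 162t^2 + 345st - 552t^2 - 414t + 60s^2t - 96st^2 - 72st - 160s^2 + 256st + 192s + 40s - 64t - 48    [distributive law]
= -231st^2 + 216t^3 - 390t^2 + 529st - 478t + 60s^2t - 160s^2 + 232s - 48    [combine like terms]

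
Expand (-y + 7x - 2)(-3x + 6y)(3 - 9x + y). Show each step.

(-y + 7x - 2)(-3x + 6y)(3 - 9x + y)
= (3xy - 6y^2 - 21x^2 + 42xy + 6x - 12y)(3 - 9x + y)    [distributive law]
= (45xy - 6y^2 - 21x^2 + 6x - 12y)(3 - 9x + y)    [combine like terms]
= 135xy - 405x^2y + 45xy^2 - 18y^2 + 54xy^2 - 6y^3 - 63x^2 + 189x^3 - 21x^2y + 18x - 54x^2 + 6xy - 36y + 108xy - 12y^2    [distributive law]
= 249xy - 426x^2y + 99xy^2 - 30y^2 - 6y^3 - 117x^2 + 189x^3 + 18x - 36y    [combine like terms]

249xy - 426x^2y + 99xy^2 - 30y^2 - 6y^3 - 117x^2 + 189x^3 + 18x - 36y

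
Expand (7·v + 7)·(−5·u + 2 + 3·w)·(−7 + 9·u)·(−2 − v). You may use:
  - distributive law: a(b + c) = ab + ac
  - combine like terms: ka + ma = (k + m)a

−1113·u·v − 371·u·v^2 + 945·u^2·v + 315·u^2·v^2 + 294·v + 98·v^2 + 441·v·w + 147·v^2·w − 567·u·v·w − 189·u·v^2·w − 742·u + 630·u^2 + 196 + 294·w − 378·u·w

(7·v + 7)·(−5·u + 2 + 3·w)·(−7 + 9·u)·(−2 − v)
= (−35·u·v + 14·v + 21·v·w − 35·u + 14 + 21·w)·(−7 + 9·u)·(−2 − v)    [distributive law]
= (245·u·v − 315·u^2·v − 98·v + 126·u·v − 147·v·w + 189·u·v·w + 245·u − 315·u^2 − 98 + 126·u − 147·w + 189·u·w)·(−2 − v)    [distributive law]
= (371·u·v − 315·u^2·v − 98·v − 147·v·w + 189·u·v·w + 371·u − 315·u^2 − 98 − 147·w + 189·u·w)·(−2 − v)    [combine like terms]
= −742·u·v − 371·u·v^2 + 630·u^2·v + 315·u^2·v^2 + 196·v + 98·v^2 + 294·v·w + 147·v^2·w − 378·u·v·w − 189·u·v^2·w − 742·u − 371·u·v + 630·u^2 + 315·u^2·v + 196 + 98·v + 294·w + 147·v·w − 378·u·w − 189·u·v·w    [distributive law]
= −1113·u·v − 371·u·v^2 + 945·u^2·v + 315·u^2·v^2 + 294·v + 98·v^2 + 441·v·w + 147·v^2·w − 567·u·v·w − 189·u·v^2·w − 742·u + 630·u^2 + 196 + 294·w − 378·u·w    [combine like terms]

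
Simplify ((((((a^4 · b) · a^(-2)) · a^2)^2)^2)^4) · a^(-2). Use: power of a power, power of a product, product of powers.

((((((a^4 · b) · a^(-2)) · a^2)^2)^2)^4) · a^(-2)
= (((((a^4 · b) · a^(-2)) · a^2)^2)^8) · a^(-2)    [power of a power]
= ((((a^4 · b) · a^(-2)) · a^2)^16) · a^(-2)    [power of a power]
= ((((a^4 · b) · a^(-2))^16) · ((a^2)^16)) · a^(-2)    [power of a product]
= ((((a^4 · b)^16) · ((a^(-2))^16)) · ((a^2)^16)) · a^(-2)    [power of a product]
= (((((a^4)^16) · (b^16)) · ((a^(-2))^16)) · ((a^2)^16)) · a^(-2)    [power of a product]
= (((a^64 · (b^16)) · ((a^(-2))^16)) · ((a^2)^16)) · a^(-2)    [power of a power]
= (((a^64 · b^16) · a^(-32)) · ((a^2)^16)) · a^(-2)    [power of a power]
= (((a^64 · b^16) · a^(-32)) · a^32) · a^(-2)    [power of a power]
= a^62b^16    [product of powers]

a^62b^16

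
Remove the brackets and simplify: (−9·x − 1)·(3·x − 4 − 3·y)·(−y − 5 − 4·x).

−81·x^2·y + 3·x^2 + 108·x^3 − 180·x·y − 181·x − 27·x·y^2 − 19·y − 20 − 3·y^2

(−9·x − 1)·(3·x − 4 − 3·y)·(−y − 5 − 4·x)
= (−27·x^2 + 36·x + 27·x·y − 3·x + 4 + 3·y)·(−y − 5 − 4·x)    [distributive law]
= (−27·x^2 + 33·x + 27·x·y + 4 + 3·y)·(−y − 5 − 4·x)    [combine like terms]
= 27·x^2·y + 135·x^2 + 108·x^3 − 33·x·y − 165·x − 132·x^2 − 27·x·y^2 − 135·x·y − 108·x^2·y − 4·y − 20 − 16·x − 3·y^2 − 15·y − 12·x·y    [distributive law]
= −81·x^2·y + 3·x^2 + 108·x^3 − 180·x·y − 181·x − 27·x·y^2 − 19·y − 20 − 3·y^2    [combine like terms]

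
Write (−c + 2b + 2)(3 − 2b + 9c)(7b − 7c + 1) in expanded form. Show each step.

(−c + 2b + 2)(3 − 2b + 9c)(7b − 7c + 1)
= (−3c + 2bc − 9c^2 + 6b − 4b^2 + 18bc + 6 − 4b + 18c)(7b − 7c + 1)    [distributive law]
= (15c + 20bc − 9c^2 + 2b − 4b^2 + 6)(7b − 7c + 1)    [combine like terms]
= 105bc − 105c^2 + 15c + 140b^2c − 140bc^2 + 20bc − 63bc^2 + 63c^3 − 9c^2 + 14b^2 − 14bc + 2b − 28b^3 + 28b^2c − 4b^2 + 42b − 42c + 6    [distributive law]
= 111bc − 114c^2 − 27c + 168b^2c − 203bc^2 + 63c^3 + 10b^2 + 44b − 28b^3 + 6    [combine like terms]

111bc − 114c^2 − 27c + 168b^2c − 203bc^2 + 63c^3 + 10b^2 + 44b − 28b^3 + 6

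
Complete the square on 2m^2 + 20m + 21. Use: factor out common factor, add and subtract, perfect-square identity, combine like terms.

2(m + 5)^2 - 29

2m^2 + 20m + 21
= 2(m^2 + 10m) + 21    [factor out 2 from the m-terms]
= 2(m^2 + 10m + 25 - 25) + 21    [add and subtract 25 inside the bracket]
= 2(m + 5)^2 - 50 + 21    [perfect-square identity]
= 2(m + 5)^2 - 29    [combine constants]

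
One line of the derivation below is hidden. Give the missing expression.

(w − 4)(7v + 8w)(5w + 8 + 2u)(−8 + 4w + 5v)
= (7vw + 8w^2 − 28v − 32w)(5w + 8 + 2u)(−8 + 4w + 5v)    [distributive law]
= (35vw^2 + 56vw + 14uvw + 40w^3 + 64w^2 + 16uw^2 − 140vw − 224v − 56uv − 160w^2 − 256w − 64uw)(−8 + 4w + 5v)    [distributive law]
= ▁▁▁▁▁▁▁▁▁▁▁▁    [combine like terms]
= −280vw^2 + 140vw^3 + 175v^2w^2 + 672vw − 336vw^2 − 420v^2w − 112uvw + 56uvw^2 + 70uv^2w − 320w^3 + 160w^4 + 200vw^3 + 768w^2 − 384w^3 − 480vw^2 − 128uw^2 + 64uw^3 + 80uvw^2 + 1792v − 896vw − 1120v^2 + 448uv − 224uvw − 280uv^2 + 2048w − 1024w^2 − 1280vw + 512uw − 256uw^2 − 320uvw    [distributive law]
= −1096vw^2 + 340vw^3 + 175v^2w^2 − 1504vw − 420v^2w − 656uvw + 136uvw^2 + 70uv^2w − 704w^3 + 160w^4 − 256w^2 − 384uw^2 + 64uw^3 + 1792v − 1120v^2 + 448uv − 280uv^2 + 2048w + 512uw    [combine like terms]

By combine like terms:

(35vw^2 − 84vw + 14uvw + 40w^3 − 96w^2 + 16uw^2 − 224v − 56uv − 256w − 64uw)(−8 + 4w + 5v)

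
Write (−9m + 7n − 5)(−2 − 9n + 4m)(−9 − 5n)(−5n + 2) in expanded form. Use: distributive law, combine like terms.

(−9m + 7n − 5)(−2 − 9n + 4m)(−9 − 5n)(−5n + 2)
= (18m + 81mn − 36m² − 14n − 63n² + 28mn + 10 + 45n − 20m)(−9 − 5n)(−5n + 2)    [distributive law]
= (−2m + 109mn − 36m² + 31n − 63n² + 10)(−9 − 5n)(−5n + 2)    [combine like terms]
= (18m + 10mn − 981mn − 545mn² + 324m² + 180m²n − 279n − 155n² + 567n² + 315n³ − 90 − 50n)(−5n + 2)    [distributive law]
= (18m − 971mn − 545mn² + 324m² + 180m²n − 329n + 412n² + 315n³ − 90)(−5n + 2)    [combine like terms]
= −90mn + 36m + 4855mn² − 1942mn + 2725mn³ − 1090mn² − 1620m²n + 648m² − 900m²n² + 360m²n + 1645n² − 658n − 2060n³ + 824n² − 1575n⁴ + 630n³ + 450n − 180    [distributive law]
= −2032mn + 36m + 3765mn² + 2725mn³ − 1260m²n + 648m² − 900m²n² + 2469n² − 208n − 1430n³ − 1575n⁴ − 180    [combine like terms]

−2032mn + 36m + 3765mn² + 2725mn³ − 1260m²n + 648m² − 900m²n² + 2469n² − 208n − 1430n³ − 1575n⁴ − 180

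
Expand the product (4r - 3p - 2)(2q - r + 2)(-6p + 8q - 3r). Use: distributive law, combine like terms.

(4r - 3p - 2)(2q - r + 2)(-6p + 8q - 3r)
= (8qr - 4r^2 + 8r - 6pq + 3pr - 6p - 4q + 2r - 4)(-6p + 8q - 3r)    [distributive law]
= (8qr - 4r^2 + 10r - 6pq + 3pr - 6p - 4q - 4)(-6p + 8q - 3r)    [combine like terms]
= -48pqr + 64q^2r - 24qr^2 + 24pr^2 - 32qr^2 + 12r^3 - 60pr + 80qr - 30r^2 + 36p^2q - 48pq^2 + 18pqr - 18p^2r + 24pqr - 9pr^2 + 36p^2 - 48pq + 18pr + 24pq - 32q^2 + 12qr + 24p - 32q + 12r    [distributive law]
= -6pqr + 64q^2r - 56qr^2 + 15pr^2 + 12r^3 - 42pr + 92qr - 30r^2 + 36p^2q - 48pq^2 - 18p^2r + 36p^2 - 24pq - 32q^2 + 24p - 32q + 12r    [combine like terms]

-6pqr + 64q^2r - 56qr^2 + 15pr^2 + 12r^3 - 42pr + 92qr - 30r^2 + 36p^2q - 48pq^2 - 18p^2r + 36p^2 - 24pq - 32q^2 + 24p - 32q + 12r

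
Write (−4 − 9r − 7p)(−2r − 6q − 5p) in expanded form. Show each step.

8r + 24q + 20p + 18r^2 + 54qr + 59pr + 42pq + 35p^2

(−4 − 9r − 7p)(−2r − 6q − 5p)
= 8r + 24q + 20p + 18r^2 + 54qr + 45pr + 14pr + 42pq + 35p^2    [distributive law]
= 8r + 24q + 20p + 18r^2 + 54qr + 59pr + 42pq + 35p^2    [combine like terms]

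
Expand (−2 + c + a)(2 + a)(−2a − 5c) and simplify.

8a + 20c − 4ac − 10c² − 7a²c − 5ac² − 2a³

(−2 + c + a)(2 + a)(−2a − 5c)
= (−4 − 2a + 2c + ac + 2a + a²)(−2a − 5c)    [distributive law]
= (−4 + 2c + ac + a²)(−2a − 5c)    [combine like terms]
= 8a + 20c − 4ac − 10c² − 2a²c − 5ac² − 2a³ − 5a²c    [distributive law]
= 8a + 20c − 4ac − 10c² − 7a²c − 5ac² − 2a³    [combine like terms]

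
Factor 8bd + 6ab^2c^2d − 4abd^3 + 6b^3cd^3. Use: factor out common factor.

2bd(4 + 3abc^2 − 2ad^2 + 3b^2cd^2)

8bd + 6ab^2c^2d − 4abd^3 + 6b^3cd^3
= 2(4bd + 3ab^2c^2d − 2abd^3 + 3b^3cd^3)    [factor out 2]
= 2bd(4 + 3abc^2 − 2ad^2 + 3b^2cd^2)    [factor out bd]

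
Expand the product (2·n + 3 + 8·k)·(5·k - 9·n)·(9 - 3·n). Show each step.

-603·k·n + 186·k·n² - 81·n² + 54·n³ + 135·k - 243·n + 360·k² - 120·k²·n

(2·n + 3 + 8·k)·(5·k - 9·n)·(9 - 3·n)
= (10·k·n - 18·n² + 15·k - 27·n + 40·k² - 72·k·n)·(9 - 3·n)    [distributive law]
= (-62·k·n - 18·n² + 15·k - 27·n + 40·k²)·(9 - 3·n)    [combine like terms]
= -558·k·n + 186·k·n² - 162·n² + 54·n³ + 135·k - 45·k·n - 243·n + 81·n² + 360·k² - 120·k²·n    [distributive law]
= -603·k·n + 186·k·n² - 81·n² + 54·n³ + 135·k - 243·n + 360·k² - 120·k²·n    [combine like terms]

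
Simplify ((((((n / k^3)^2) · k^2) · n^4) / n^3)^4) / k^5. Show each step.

k^(-21)·n^12

((((((n / k^3)^2) · k^2) · n^4) / n^3)^4) / k^5
= ((((((n / k^3)^2) · k^2) · n^4)^4) / ((n^3)^4)) / k^5    [power of a quotient]
= ((((((n / k^3)^2) · k^2)^4) · ((n^4)^4)) / ((n^3)^4)) / k^5    [power of a product]
= ((((((n / k^3)^2)^4) · ((k^2)^4)) · ((n^4)^4)) / ((n^3)^4)) / k^5    [power of a product]
= (((((n / k^3)^8) · ((k^2)^4)) · ((n^4)^4)) / ((n^3)^4)) / k^5    [power of a power]
= (((((n^8) / ((k^3)^8)) · ((k^2)^4)) · ((n^4)^4)) / ((n^3)^4)) / k^5    [power of a quotient]
= ((((n^8 / k^24) · ((k^2)^4)) · ((n^4)^4)) / ((n^3)^4)) / k^5    [power of a power]
= ((((n^8 / k^24) · k^8) · ((n^4)^4)) / ((n^3)^4)) / k^5    [power of a power]
= ((((n^8 / k^24) · k^8) · n^16) / ((n^3)^4)) / k^5    [power of a power]
= ((((n^8 / k^24) · k^8) · n^16) / n^12) / k^5    [power of a power]
= k^(-21)·n^12    [quotient of powers; product of powers]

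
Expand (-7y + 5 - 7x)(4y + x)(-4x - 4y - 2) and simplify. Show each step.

252xy^2 + 112y^3 - 24y^2 + 168x^2y - 30xy - 40y - 6x^2 - 10x + 28x^3

(-7y + 5 - 7x)(4y + x)(-4x - 4y - 2)
= (-28y^2 - 7xy + 20y + 5x - 28xy - 7x^2)(-4x - 4y - 2)    [distributive law]
= (-28y^2 - 35xy + 20y + 5x - 7x^2)(-4x - 4y - 2)    [combine like terms]
= 112xy^2 + 112y^3 + 56y^2 + 140x^2y + 140xy^2 + 70xy - 80xy - 80y^2 - 40y - 20x^2 - 20xy - 10x + 28x^3 + 28x^2y + 14x^2    [distributive law]
= 252xy^2 + 112y^3 - 24y^2 + 168x^2y - 30xy - 40y - 6x^2 - 10x + 28x^3    [combine like terms]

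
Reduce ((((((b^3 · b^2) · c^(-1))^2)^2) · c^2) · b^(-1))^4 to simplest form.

b^76·c^(-8)

((((((b^3 · b^2) · c^(-1))^2)^2) · c^2) · b^(-1))^4
= ((((((b^3 · b^2) · c^(-1))^2)^2) · c^2)^4) · ((b^(-1))^4)    [power of a product]
= ((((((b^3 · b^2) · c^(-1))^2)^2)^4) · ((c^2)^4)) · ((b^(-1))^4)    [power of a product]
= (((((b^3 · b^2) · c^(-1))^2)^8) · ((c^2)^4)) · ((b^(-1))^4)    [power of a power]
= ((((b^3 · b^2) · c^(-1))^16) · ((c^2)^4)) · ((b^(-1))^4)    [power of a power]
= ((((b^3 · b^2)^16) · ((c^(-1))^16)) · ((c^2)^4)) · ((b^(-1))^4)    [power of a product]
= (((((b^3)^16) · ((b^2)^16)) · ((c^(-1))^16)) · ((c^2)^4)) · ((b^(-1))^4)    [power of a product]
= (((b^48 · ((b^2)^16)) · ((c^(-1))^16)) · ((c^2)^4)) · ((b^(-1))^4)    [power of a power]
= (((b^48 · b^32) · ((c^(-1))^16)) · ((c^2)^4)) · ((b^(-1))^4)    [power of a power]
= ((b^80 · ((c^(-1))^16)) · ((c^2)^4)) · ((b^(-1))^4)    [product of powers]
= ((b^80 · c^(-16)) · ((c^2)^4)) · ((b^(-1))^4)    [power of a power]
= ((b^80 · c^(-16)) · c^8) · ((b^(-1))^4)    [power of a power]
= ((b^80 · c^(-16)) · c^8) · b^(-4)    [power of a power]
= b^76·c^(-8)    [product of powers]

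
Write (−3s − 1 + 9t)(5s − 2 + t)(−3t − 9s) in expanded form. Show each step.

(−3s − 1 + 9t)(5s − 2 + t)(−3t − 9s)
= (−15s^2 + 6s − 3st − 5s + 2 − t + 45st − 18t + 9t^2)(−3t − 9s)    [distributive law]
= (−15s^2 + s + 42st + 2 − 19t + 9t^2)(−3t − 9s)    [combine like terms]
= 45s^2t + 135s^3 − 3st − 9s^2 − 126st^2 − 378s^2t − 6t − 18s + 57t^2 + 171st − 27t^3 − 81st^2    [distributive law]
= −333s^2t + 135s^3 + 168st − 9s^2 − 207st^2 − 6t − 18s + 57t^2 − 27t^3    [combine like terms]

−333s^2t + 135s^3 + 168st − 9s^2 − 207st^2 − 6t − 18s + 57t^2 − 27t^3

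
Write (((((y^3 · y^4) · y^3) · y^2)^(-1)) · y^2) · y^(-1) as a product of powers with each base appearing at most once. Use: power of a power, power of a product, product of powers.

(((((y^3 · y^4) · y^3) · y^2)^(-1)) · y^2) · y^(-1)
= (((((y^3 · y^4) · y^3)^(-1)) · ((y^2)^(-1))) · y^2) · y^(-1)    [power of a product]
= (((((y^3 · y^4)^(-1)) · ((y^3)^(-1))) · ((y^2)^(-1))) · y^2) · y^(-1)    [power of a product]
= ((((((y^3)^(-1)) · ((y^4)^(-1))) · ((y^3)^(-1))) · ((y^2)^(-1))) · y^2) · y^(-1)    [power of a product]
= ((((y^(-3) · ((y^4)^(-1))) · ((y^3)^(-1))) · ((y^2)^(-1))) · y^2) · y^(-1)    [power of a power]
= ((((y^(-3) · y^(-4)) · ((y^3)^(-1))) · ((y^2)^(-1))) · y^2) · y^(-1)    [power of a power]
= (((y^(-7) · ((y^3)^(-1))) · ((y^2)^(-1))) · y^2) · y^(-1)    [product of powers]
= (((y^(-7) · y^(-3)) · ((y^2)^(-1))) · y^2) · y^(-1)    [power of a power]
= ((y^(-10) · ((y^2)^(-1))) · y^2) · y^(-1)    [product of powers]
= ((y^(-10) · y^(-2)) · y^2) · y^(-1)    [power of a power]
= (y^(-12) · y^2) · y^(-1)    [product of powers]
= y^(-10) · y^(-1)    [product of powers]
= y^(-11)    [product of powers]

y^(-11)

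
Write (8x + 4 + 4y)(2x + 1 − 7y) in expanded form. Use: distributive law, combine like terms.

(8x + 4 + 4y)(2x + 1 − 7y)
= 16x^2 + 8x − 56xy + 8x + 4 − 28y + 8xy + 4y − 28y^2    [distributive law]
= 16x^2 + 16x − 48xy + 4 − 24y − 28y^2    [combine like terms]

16x^2 + 16x − 48xy + 4 − 24y − 28y^2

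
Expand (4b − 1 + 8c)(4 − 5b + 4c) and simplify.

(4b − 1 + 8c)(4 − 5b + 4c)
= 16b − 20b^2 + 16bc − 4 + 5b − 4c + 32c − 40bc + 32c^2    [distributive law]
= 21b − 20b^2 − 24bc − 4 + 28c + 32c^2    [combine like terms]

21b − 20b^2 − 24bc − 4 + 28c + 32c^2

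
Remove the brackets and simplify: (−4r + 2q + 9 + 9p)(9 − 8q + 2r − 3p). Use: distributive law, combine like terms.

−18r + 36qr − 8r^2 + 30pr − 54q − 16q^2 − 78pq + 81 + 54p − 27p^2

(−4r + 2q + 9 + 9p)(9 − 8q + 2r − 3p)
= −36r + 32qr − 8r^2 + 12pr + 18q − 16q^2 + 4qr − 6pq + 81 − 72q + 18r − 27p + 81p − 72pq + 18pr − 27p^2    [distributive law]
= −18r + 36qr − 8r^2 + 30pr − 54q − 16q^2 − 78pq + 81 + 54p − 27p^2    [combine like terms]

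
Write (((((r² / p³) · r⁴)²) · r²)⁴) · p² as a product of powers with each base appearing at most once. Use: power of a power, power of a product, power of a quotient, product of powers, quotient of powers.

p⁻²²r⁵⁶

(((((r² / p³) · r⁴)²) · r²)⁴) · p²
= (((((r² / p³) · r⁴)²)⁴) · ((r²)⁴)) · p²    [power of a product]
= ((((r² / p³) · r⁴)⁸) · ((r²)⁴)) · p²    [power of a power]
= ((((r² / p³)⁸) · ((r⁴)⁸)) · ((r²)⁴)) · p²    [power of a product]
= (((((r²)⁸) / ((p³)⁸)) · ((r⁴)⁸)) · ((r²)⁴)) · p²    [power of a quotient]
= (((r¹⁶ / ((p³)⁸)) · ((r⁴)⁸)) · ((r²)⁴)) · p²    [power of a power]
= (((r¹⁶ / p²⁴) · ((r⁴)⁸)) · ((r²)⁴)) · p²    [power of a power]
= (((r¹⁶ / p²⁴) · r³²) · ((r²)⁴)) · p²    [power of a power]
= (((r¹⁶ / p²⁴) · r³²) · r⁸) · p²    [power of a power]
= p⁻²²r⁵⁶    [quotient of powers; product of powers]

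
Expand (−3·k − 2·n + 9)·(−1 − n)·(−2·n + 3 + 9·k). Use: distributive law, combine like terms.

−60·k·n − 72·k + 27·k² + 12·k·n² + 27·k²·n + 20·n² − 3·n − 4·n³ − 27

(−3·k − 2·n + 9)·(−1 − n)·(−2·n + 3 + 9·k)
= (3·k + 3·k·n + 2·n + 2·n² − 9 − 9·n)·(−2·n + 3 + 9·k)    [distributive law]
= (3·k + 3·k·n − 7·n + 2·n² − 9)·(−2·n + 3 + 9·k)    [combine like terms]
= −6·k·n + 9·k + 27·k² − 6·k·n² + 9·k·n + 27·k²·n + 14·n² − 21·n − 63·k·n − 4·n³ + 6·n² + 18·k·n² + 18·n − 27 − 81·k    [distributive law]
= −60·k·n − 72·k + 27·k² + 12·k·n² + 27·k²·n + 20·n² − 3·n − 4·n³ − 27    [combine like terms]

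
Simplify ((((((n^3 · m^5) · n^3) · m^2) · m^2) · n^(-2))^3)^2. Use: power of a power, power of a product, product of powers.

((((((n^3 · m^5) · n^3) · m^2) · m^2) · n^(-2))^3)^2
= (((((n^3 · m^5) · n^3) · m^2) · m^2) · n^(-2))^6    [power of a power]
= (((((n^3 · m^5) · n^3) · m^2) · m^2)^6) · ((n^(-2))^6)    [power of a product]
= (((((n^3 · m^5) · n^3) · m^2)^6) · ((m^2)^6)) · ((n^(-2))^6)    [power of a product]
= (((((n^3 · m^5) · n^3)^6) · ((m^2)^6)) · ((m^2)^6)) · ((n^(-2))^6)    [power of a product]
= (((((n^3 · m^5)^6) · ((n^3)^6)) · ((m^2)^6)) · ((m^2)^6)) · ((n^(-2))^6)    [power of a product]
= ((((((n^3)^6) · ((m^5)^6)) · ((n^3)^6)) · ((m^2)^6)) · ((m^2)^6)) · ((n^(-2))^6)    [power of a product]
= ((((n^18 · ((m^5)^6)) · ((n^3)^6)) · ((m^2)^6)) · ((m^2)^6)) · ((n^(-2))^6)    [power of a power]
= ((((n^18 · m^30) · ((n^3)^6)) · ((m^2)^6)) · ((m^2)^6)) · ((n^(-2))^6)    [power of a power]
= ((((n^18 · m^30) · n^18) · ((m^2)^6)) · ((m^2)^6)) · ((n^(-2))^6)    [power of a power]
= ((((n^18 · m^30) · n^18) · m^12) · ((m^2)^6)) · ((n^(-2))^6)    [power of a power]
= ((((n^18 · m^30) · n^18) · m^12) · m^12) · ((n^(-2))^6)    [power of a power]
= ((((n^18 · m^30) · n^18) · m^12) · m^12) · n^(-12)    [power of a power]
= m^54n^24    [product of powers]

m^54n^24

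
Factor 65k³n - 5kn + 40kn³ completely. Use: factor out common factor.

5kn(13k² - 1 + 8n²)

65k³n - 5kn + 40kn³
= 5(13k³n - kn + 8kn³)    [factor out 5]
= 5kn(13k² - 1 + 8n²)    [factor out kn]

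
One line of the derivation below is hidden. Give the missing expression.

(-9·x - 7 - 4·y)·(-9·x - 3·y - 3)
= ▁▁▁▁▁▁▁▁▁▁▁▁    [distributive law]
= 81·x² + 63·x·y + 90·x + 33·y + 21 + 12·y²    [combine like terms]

Applying distributive law to the line above:

81·x² + 27·x·y + 27·x + 63·x + 21·y + 21 + 36·x·y + 12·y² + 12·y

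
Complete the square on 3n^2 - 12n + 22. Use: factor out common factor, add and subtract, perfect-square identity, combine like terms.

3(n - 2)^2 + 10

3n^2 - 12n + 22
= 3(n^2 - 4n) + 22    [factor out 3 from the n-terms]
= 3(n^2 - 4n + 4 - 4) + 22    [add and subtract 4 inside the bracket]
= 3(n - 2)^2 - 12 + 22    [perfect-square identity]
= 3(n - 2)^2 + 10    [combine constants]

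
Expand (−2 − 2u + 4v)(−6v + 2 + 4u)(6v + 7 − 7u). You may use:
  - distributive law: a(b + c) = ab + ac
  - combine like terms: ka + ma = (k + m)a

(−2 − 2u + 4v)(−6v + 2 + 4u)(6v + 7 − 7u)
= (12v − 4 − 8u + 12uv − 4u − 8u² − 24v² + 8v + 16uv)(6v + 7 − 7u)    [distributive law]
= (20v − 4 − 12u + 28uv − 8u² − 24v²)(6v + 7 − 7u)    [combine like terms]
= 120v² + 140v − 140uv − 24v − 28 + 28u − 72uv − 84u + 84u² + 168uv² + 196uv − 196u²v − 48u²v − 56u² + 56u³ − 144v³ − 168v² + 168uv²    [distributive law]
= −48v² + 116v − 16uv − 28 − 56u + 28u² + 336uv² − 244u²v + 56u³ − 144v³    [combine like terms]

−48v² + 116v − 16uv − 28 − 56u + 28u² + 336uv² − 244u²v + 56u³ − 144v³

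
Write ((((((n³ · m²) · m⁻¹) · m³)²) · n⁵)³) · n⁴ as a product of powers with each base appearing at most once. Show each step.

m²⁴n³⁷

((((((n³ · m²) · m⁻¹) · m³)²) · n⁵)³) · n⁴
= ((((((n³ · m²) · m⁻¹) · m³)²)³) · ((n⁵)³)) · n⁴    [power of a product]
= (((((n³ · m²) · m⁻¹) · m³)⁶) · ((n⁵)³)) · n⁴    [power of a power]
= (((((n³ · m²) · m⁻¹)⁶) · ((m³)⁶)) · ((n⁵)³)) · n⁴    [power of a product]
= (((((n³ · m²)⁶) · ((m⁻¹)⁶)) · ((m³)⁶)) · ((n⁵)³)) · n⁴    [power of a product]
= ((((((n³)⁶) · ((m²)⁶)) · ((m⁻¹)⁶)) · ((m³)⁶)) · ((n⁵)³)) · n⁴    [power of a product]
= ((((n¹⁸ · ((m²)⁶)) · ((m⁻¹)⁶)) · ((m³)⁶)) · ((n⁵)³)) · n⁴    [power of a power]
= ((((n¹⁸ · m¹²) · ((m⁻¹)⁶)) · ((m³)⁶)) · ((n⁵)³)) · n⁴    [power of a power]
= ((((n¹⁸ · m¹²) · m⁻⁶) · ((m³)⁶)) · ((n⁵)³)) · n⁴    [power of a power]
= ((((n¹⁸ · m¹²) · m⁻⁶) · m¹⁸) · ((n⁵)³)) · n⁴    [power of a power]
= ((((n¹⁸ · m¹²) · m⁻⁶) · m¹⁸) · n¹⁵) · n⁴    [power of a power]
= m²⁴n³⁷    [product of powers]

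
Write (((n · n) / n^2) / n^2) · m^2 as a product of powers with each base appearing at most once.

(((n · n) / n^2) / n^2) · m^2
= ((n^2 / n^2) / n^2) · m^2    [product of powers]
= (n^0 / n^2) · m^2    [quotient of powers]
= n^(-2) · m^2    [quotient of powers]
= m^2n^(-2)    [rearrange]

m^2n^(-2)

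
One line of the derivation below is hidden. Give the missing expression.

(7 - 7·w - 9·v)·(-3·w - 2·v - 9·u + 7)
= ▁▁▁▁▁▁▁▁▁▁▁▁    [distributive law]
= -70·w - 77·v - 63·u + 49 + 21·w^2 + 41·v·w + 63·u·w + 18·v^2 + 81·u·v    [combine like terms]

Applying distributive law to the line above:

-21·w - 14·v - 63·u + 49 + 21·w^2 + 14·v·w + 63·u·w - 49·w + 27·v·w + 18·v^2 + 81·u·v - 63·v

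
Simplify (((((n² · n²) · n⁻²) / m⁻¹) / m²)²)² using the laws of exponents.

(((((n² · n²) · n⁻²) / m⁻¹) / m²)²)²
= ((((n² · n²) · n⁻²) / m⁻¹) / m²)⁴    [power of a power]
= ((((n² · n²) · n⁻²) / m⁻¹)⁴) / ((m²)⁴)    [power of a quotient]
= ((((n² · n²) · n⁻²)⁴) / ((m⁻¹)⁴)) / ((m²)⁴)    [power of a quotient]
= ((((n² · n²)⁴) · ((n⁻²)⁴)) / ((m⁻¹)⁴)) / ((m²)⁴)    [power of a product]
= (((((n²)⁴) · ((n²)⁴)) · ((n⁻²)⁴)) / ((m⁻¹)⁴)) / ((m²)⁴)    [power of a product]
= (((n⁸ · ((n²)⁴)) · ((n⁻²)⁴)) / ((m⁻¹)⁴)) / ((m²)⁴)    [power of a power]
= (((n⁸ · n⁸) · ((n⁻²)⁴)) / ((m⁻¹)⁴)) / ((m²)⁴)    [power of a power]
= ((n¹⁶ · ((n⁻²)⁴)) / ((m⁻¹)⁴)) / ((m²)⁴)    [product of powers]
= ((n¹⁶ · n⁻⁸) / ((m⁻¹)⁴)) / ((m²)⁴)    [power of a power]
= (n⁸ / ((m⁻¹)⁴)) / ((m²)⁴)    [product of powers]
= (n⁸ / m⁻⁴) / ((m²)⁴)    [power of a power]
= (n⁸ / m⁻⁴) / m⁸    [power of a power]
= m⁻⁴n⁸    [quotient of powers; product of powers]

m⁻⁴n⁸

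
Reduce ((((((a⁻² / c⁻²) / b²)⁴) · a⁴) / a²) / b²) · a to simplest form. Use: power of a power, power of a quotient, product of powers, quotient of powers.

((((((a⁻² / c⁻²) / b²)⁴) · a⁴) / a²) / b²) · a
= ((((((a⁻² / c⁻²)⁴) / ((b²)⁴)) · a⁴) / a²) / b²) · a    [power of a quotient]
= (((((((a⁻²)⁴) / ((c⁻²)⁴)) / ((b²)⁴)) · a⁴) / a²) / b²) · a    [power of a quotient]
= (((((a⁻⁸ / ((c⁻²)⁴)) / ((b²)⁴)) · a⁴) / a²) / b²) · a    [power of a power]
= (((((a⁻⁸ / c⁻⁸) / ((b²)⁴)) · a⁴) / a²) / b²) · a    [power of a power]
= (((((a⁻⁸ / c⁻⁸) / b⁸) · a⁴) / a²) / b²) · a    [power of a power]
= a⁻⁵·b⁻¹⁰·c⁸    [quotient of powers; product of powers]

a⁻⁵·b⁻¹⁰·c⁸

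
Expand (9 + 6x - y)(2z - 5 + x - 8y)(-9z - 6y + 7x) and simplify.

(9 + 6x - y)(2z - 5 + x - 8y)(-9z - 6y + 7x)
= (18z - 45 + 9x - 72y + 12xz - 30x + 6x^2 - 48xy - 2yz + 5y - xy + 8y^2)(-9z - 6y + 7x)    [distributive law]
= (18z - 45 - 21x - 67y + 12xz + 6x^2 - 49xy - 2yz + 8y^2)(-9z - 6y + 7x)    [combine like terms]
= -162z^2 - 108yz + 126xz + 405z + 270y - 315x + 189xz + 126xy - 147x^2 + 603yz + 402y^2 - 469xy - 108xz^2 - 72xyz + 84x^2z - 54x^2z - 36x^2y + 42x^3 + 441xyz + 294xy^2 - 343x^2y + 18yz^2 + 12y^2z - 14xyz - 72y^2z - 48y^3 + 56xy^2    [distributive law]
= -162z^2 + 495yz + 315xz + 405z + 270y - 315x - 343xy - 147x^2 + 402y^2 - 108xz^2 + 355xyz + 30x^2z - 379x^2y + 42x^3 + 350xy^2 + 18yz^2 - 60y^2z - 48y^3    [combine like terms]

-162z^2 + 495yz + 315xz + 405z + 270y - 315x - 343xy - 147x^2 + 402y^2 - 108xz^2 + 355xyz + 30x^2z - 379x^2y + 42x^3 + 350xy^2 + 18yz^2 - 60y^2z - 48y^3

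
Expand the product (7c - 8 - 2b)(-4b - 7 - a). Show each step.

(7c - 8 - 2b)(-4b - 7 - a)
= -28bc - 49c - 7ac + 32b + 56 + 8a + 8b^2 + 14b + 2ab    [distributive law]
= -28bc - 49c - 7ac + 46b + 56 + 8a + 8b^2 + 2ab    [combine like terms]

-28bc - 49c - 7ac + 46b + 56 + 8a + 8b^2 + 2ab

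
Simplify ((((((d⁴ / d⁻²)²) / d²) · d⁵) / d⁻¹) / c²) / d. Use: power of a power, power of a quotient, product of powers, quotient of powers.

c⁻²d¹⁵

((((((d⁴ / d⁻²)²) / d²) · d⁵) / d⁻¹) / c²) / d
= (((((((d⁴)²) / ((d⁻²)²)) / d²) · d⁵) / d⁻¹) / c²) / d    [power of a quotient]
= (((((d⁸ / ((d⁻²)²)) / d²) · d⁵) / d⁻¹) / c²) / d    [power of a power]
= (((((d⁸ / d⁻⁴) / d²) · d⁵) / d⁻¹) / c²) / d    [power of a power]
= ((((d¹² / d²) · d⁵) / d⁻¹) / c²) / d    [quotient of powers]
= (((d¹⁰ · d⁵) / d⁻¹) / c²) / d    [quotient of powers]
= ((d¹⁵ / d⁻¹) / c²) / d    [product of powers]
= (d¹⁶ / c²) / d    [quotient of powers]
= c⁻²d¹⁵    [quotient of powers]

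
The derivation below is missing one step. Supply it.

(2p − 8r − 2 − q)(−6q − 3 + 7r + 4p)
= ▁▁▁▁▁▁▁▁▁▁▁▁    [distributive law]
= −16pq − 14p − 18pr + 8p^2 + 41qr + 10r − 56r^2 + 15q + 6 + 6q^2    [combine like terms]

After distributive law, the bracketed line is:

−12pq − 6p + 14pr + 8p^2 + 48qr + 24r − 56r^2 − 32pr + 12q + 6 − 14r − 8p + 6q^2 + 3q − 7qr − 4pq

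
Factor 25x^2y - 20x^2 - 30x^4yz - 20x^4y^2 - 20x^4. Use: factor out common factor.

25x^2y - 20x^2 - 30x^4yz - 20x^4y^2 - 20x^4
= 5(5x^2y - 4x^2 - 6x^4yz - 4x^4y^2 - 4x^4)    [factor out 5]
= 5x^2(5y - 4 - 6x^2yz - 4x^2y^2 - 4x^2)    [factor out x^2]

5x^2(5y - 4 - 6x^2yz - 4x^2y^2 - 4x^2)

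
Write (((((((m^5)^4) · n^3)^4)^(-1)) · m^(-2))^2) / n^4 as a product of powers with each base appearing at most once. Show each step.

(((((((m^5)^4) · n^3)^4)^(-1)) · m^(-2))^2) / n^4
= (((((((m^5)^4) · n^3)^4)^(-1))^2) · ((m^(-2))^2)) / n^4    [power of a product]
= ((((((m^5)^4) · n^3)^4)^(-2)) · ((m^(-2))^2)) / n^4    [power of a power]
= (((((m^5)^4) · n^3)^(-8)) · ((m^(-2))^2)) / n^4    [power of a power]
= (((((m^5)^4)^(-8)) · ((n^3)^(-8))) · ((m^(-2))^2)) / n^4    [power of a product]
= ((((m^5)^(-32)) · ((n^3)^(-8))) · ((m^(-2))^2)) / n^4    [power of a power]
= ((m^(-160) · ((n^3)^(-8))) · ((m^(-2))^2)) / n^4    [power of a power]
= ((m^(-160) · n^(-24)) · ((m^(-2))^2)) / n^4    [power of a power]
= ((m^(-160) · n^(-24)) · m^(-4)) / n^4    [power of a power]
= m^(-164)n^(-28)    [quotient of powers; product of powers]

m^(-164)n^(-28)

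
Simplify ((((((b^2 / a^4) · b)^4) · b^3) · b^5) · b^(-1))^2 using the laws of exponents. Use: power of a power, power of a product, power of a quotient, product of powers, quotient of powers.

((((((b^2 / a^4) · b)^4) · b^3) · b^5) · b^(-1))^2
= ((((((b^2 / a^4) · b)^4) · b^3) · b^5)^2) · ((b^(-1))^2)    [power of a product]
= ((((((b^2 / a^4) · b)^4) · b^3)^2) · ((b^5)^2)) · ((b^(-1))^2)    [power of a product]
= ((((((b^2 / a^4) · b)^4)^2) · ((b^3)^2)) · ((b^5)^2)) · ((b^(-1))^2)    [power of a product]
= (((((b^2 / a^4) · b)^8) · ((b^3)^2)) · ((b^5)^2)) · ((b^(-1))^2)    [power of a power]
= (((((b^2 / a^4)^8) · (b^8)) · ((b^3)^2)) · ((b^5)^2)) · ((b^(-1))^2)    [power of a product]
= ((((((b^2)^8) / ((a^4)^8)) · (b^8)) · ((b^3)^2)) · ((b^5)^2)) · ((b^(-1))^2)    [power of a quotient]
= ((((b^16 / ((a^4)^8)) · (b^8)) · ((b^3)^2)) · ((b^5)^2)) · ((b^(-1))^2)    [power of a power]
= ((((b^16 / a^32) · (b^8)) · ((b^3)^2)) · ((b^5)^2)) · ((b^(-1))^2)    [power of a power]
= ((((b^16 / a^32) · b^8) · b^6) · ((b^5)^2)) · ((b^(-1))^2)    [power of a power]
= ((((b^16 / a^32) · b^8) · b^6) · b^10) · ((b^(-1))^2)    [power of a power]
= ((((b^16 / a^32) · b^8) · b^6) · b^10) · b^(-2)    [power of a power]
= a^(-32)·b^38    [quotient of powers; product of powers]

a^(-32)·b^38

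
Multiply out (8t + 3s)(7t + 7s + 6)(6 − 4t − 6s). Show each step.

144t² − 224t³ − 644st² + 102st − 546s²t + 288t + 18s² − 126s³ + 108s

(8t + 3s)(7t + 7s + 6)(6 − 4t − 6s)
= (56t² + 56st + 48t + 21st + 21s² + 18s)(6 − 4t − 6s)    [distributive law]
= (56t² + 77st + 48t + 21s² + 18s)(6 − 4t − 6s)    [combine like terms]
= 336t² − 224t³ − 336st² + 462st − 308st² − 462s²t + 288t − 192t² − 288st + 126s² − 84s²t − 126s³ + 108s − 72st − 108s²    [distributive law]
= 144t² − 224t³ − 644st² + 102st − 546s²t + 288t + 18s² − 126s³ + 108s    [combine like terms]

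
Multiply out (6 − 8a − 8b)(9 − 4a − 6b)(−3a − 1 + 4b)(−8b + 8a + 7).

(6 − 8a − 8b)(9 − 4a − 6b)(−3a − 1 + 4b)(−8b + 8a + 7)
= (54 − 24a − 36b − 72a + 32a^2 + 48ab − 72b + 32ab + 48b^2)(−3a − 1 + 4b)(−8b + 8a + 7)    [distributive law]
= (54 − 96a − 108b + 32a^2 + 80ab + 48b^2)(−3a − 1 + 4b)(−8b + 8a + 7)    [combine like terms]
= (−162a − 54 + 216b + 288a^2 + 96a − 384ab + 324ab + 108b − 432b^2 − 96a^3 − 32a^2 + 128a^2b − 240a^2b − 80ab + 320ab^2 − 144ab^2 − 48b^2 + 192b^3)(−8b + 8a + 7)    [distributive law]
= (−66a − 54 + 324b + 256a^2 − 140ab − 480b^2 − 96a^3 − 112a^2b + 176ab^2 + 192b^3)(−8b + 8a + 7)    [combine like terms]
= 528ab − 528a^2 − 462a + 432b − 432a − 378 − 2592b^2 + 2592ab + 2268b − 2048a^2b + 2048a^3 + 1792a^2 + 1120ab^2 − 1120a^2b − 980ab + 3840b^3 − 3840ab^2 − 3360b^2 + 768a^3b − 768a^4 − 672a^3 + 896a^2b^2 − 896a^3b − 784a^2b − 1408ab^3 + 1408a^2b^2 + 1232ab^2 − 1536b^4 + 1536ab^3 + 1344b^3    [distributive law]
= 2140ab + 1264a^2 − 894a + 2700b − 378 − 5952b^2 − 3952a^2b + 1376a^3 − 1488ab^2 + 5184b^3 − 128a^3b − 768a^4 + 2304a^2b^2 + 128ab^3 − 1536b^4    [combine like terms]

2140ab + 1264a^2 − 894a + 2700b − 378 − 5952b^2 − 3952a^2b + 1376a^3 − 1488ab^2 + 5184b^3 − 128a^3b − 768a^4 + 2304a^2b^2 + 128ab^3 − 1536b^4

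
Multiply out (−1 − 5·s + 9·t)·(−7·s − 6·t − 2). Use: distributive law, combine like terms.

17·s − 12·t + 2 + 35·s² − 33·s·t − 54·t²

(−1 − 5·s + 9·t)·(−7·s − 6·t − 2)
= 7·s + 6·t + 2 + 35·s² + 30·s·t + 10·s − 63·s·t − 54·t² − 18·t    [distributive law]
= 17·s − 12·t + 2 + 35·s² − 33·s·t − 54·t²    [combine like terms]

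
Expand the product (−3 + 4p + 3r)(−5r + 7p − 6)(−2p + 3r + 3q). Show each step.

(−3 + 4p + 3r)(−5r + 7p − 6)(−2p + 3r + 3q)
= (15r − 21p + 18 − 20pr + 28p^2 − 24p − 15r^2 + 21pr − 18r)(−2p + 3r + 3q)    [distributive law]
= (−3r − 45p + 18 + pr + 28p^2 − 15r^2)(−2p + 3r + 3q)    [combine like terms]
= 6pr − 9r^2 − 9qr + 90p^2 − 135pr − 135pq − 36p + 54r + 54q − 2p^2r + 3pr^2 + 3pqr − 56p^3 + 84p^2r + 84p^2q + 30pr^2 − 45r^3 − 45qr^2    [distributive law]
= −129pr − 9r^2 − 9qr + 90p^2 − 135pq − 36p + 54r + 54q + 82p^2r + 33pr^2 + 3pqr − 56p^3 + 84p^2q − 45r^3 − 45qr^2    [combine like terms]

−129pr − 9r^2 − 9qr + 90p^2 − 135pq − 36p + 54r + 54q + 82p^2r + 33pr^2 + 3pqr − 56p^3 + 84p^2q − 45r^3 − 45qr^2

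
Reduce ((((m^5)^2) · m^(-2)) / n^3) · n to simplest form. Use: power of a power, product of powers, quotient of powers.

((((m^5)^2) · m^(-2)) / n^3) · n
= ((m^10 · m^(-2)) / n^3) · n    [power of a power]
= (m^8 / n^3) · n    [product of powers]
= m^8·n^(-2)    [quotient of powers]

m^8·n^(-2)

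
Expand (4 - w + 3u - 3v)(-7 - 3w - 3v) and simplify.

-28 - 5w + 9v + 3w² + 12vw - 21u - 9uw - 9uv + 9v²

(4 - w + 3u - 3v)(-7 - 3w - 3v)
= -28 - 12w - 12v + 7w + 3w² + 3vw - 21u - 9uw - 9uv + 21v + 9vw + 9v²    [distributive law]
= -28 - 5w + 9v + 3w² + 12vw - 21u - 9uw - 9uv + 9v²    [combine like terms]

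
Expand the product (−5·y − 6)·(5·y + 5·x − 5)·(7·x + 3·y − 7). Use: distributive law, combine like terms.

−250·x·y^2 − 75·y^3 + 160·y^2 − 175·x^2·y + 50·x·y + 125·y − 210·x^2 + 420·x − 210

(−5·y − 6)·(5·y + 5·x − 5)·(7·x + 3·y − 7)
= (−25·y^2 − 25·x·y + 25·y − 30·y − 30·x + 30)·(7·x + 3·y − 7)    [distributive law]
= (−25·y^2 − 25·x·y − 5·y − 30·x + 30)·(7·x + 3·y − 7)    [combine like terms]
= −175·x·y^2 − 75·y^3 + 175·y^2 − 175·x^2·y − 75·x·y^2 + 175·x·y − 35·x·y − 15·y^2 + 35·y − 210·x^2 − 90·x·y + 210·x + 210·x + 90·y − 210    [distributive law]
= −250·x·y^2 − 75·y^3 + 160·y^2 − 175·x^2·y + 50·x·y + 125·y − 210·x^2 + 420·x − 210    [combine like terms]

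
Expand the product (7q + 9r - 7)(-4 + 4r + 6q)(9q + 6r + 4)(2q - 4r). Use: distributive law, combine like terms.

-924q^3 + 512q^2r + 2192qr^2 - 56q^2 - 64qr + 468q^3r - 2328q^2r^2 - 2832qr^3 + 756q^4 + 960r^3 + 352r^2 - 864r^4 + 224q - 448r

(7q + 9r - 7)(-4 + 4r + 6q)(9q + 6r + 4)(2q - 4r)
= (-28q + 28qr + 42q^2 - 36r + 36r^2 + 54qr + 28 - 28r - 42q)(9q + 6r + 4)(2q - 4r)    [distributive law]
= (-70q + 82qr + 42q^2 - 64r + 36r^2 + 28)(9q + 6r + 4)(2q - 4r)    [combine like terms]
= (-630q^2 - 420qr - 280q + 738q^2r + 492qr^2 + 328qr + 378q^3 + 252q^2r + 168q^2 - 576qr - 384r^2 - 256r + 324qr^2 + 216r^3 + 144r^2 + 252q + 168r + 112)(2q - 4r)    [distributive law]
= (-462q^2 - 668qr - 28q + 990q^2r + 816qr^2 + 378q^3 - 240r^2 - 88r + 216r^3 + 112)(2q - 4r)    [combine like terms]
= -924q^3 + 1848q^2r - 1336q^2r + 2672qr^2 - 56q^2 + 112qr + 1980q^3r - 3960q^2r^2 + 1632q^2r^2 - 3264qr^3 + 756q^4 - 1512q^3r - 480qr^2 + 960r^3 - 176qr + 352r^2 + 432qr^3 - 864r^4 + 224q - 448r    [distributive law]
= -924q^3 + 512q^2r + 2192qr^2 - 56q^2 - 64qr + 468q^3r - 2328q^2r^2 - 2832qr^3 + 756q^4 + 960r^3 + 352r^2 - 864r^4 + 224q - 448r    [combine like terms]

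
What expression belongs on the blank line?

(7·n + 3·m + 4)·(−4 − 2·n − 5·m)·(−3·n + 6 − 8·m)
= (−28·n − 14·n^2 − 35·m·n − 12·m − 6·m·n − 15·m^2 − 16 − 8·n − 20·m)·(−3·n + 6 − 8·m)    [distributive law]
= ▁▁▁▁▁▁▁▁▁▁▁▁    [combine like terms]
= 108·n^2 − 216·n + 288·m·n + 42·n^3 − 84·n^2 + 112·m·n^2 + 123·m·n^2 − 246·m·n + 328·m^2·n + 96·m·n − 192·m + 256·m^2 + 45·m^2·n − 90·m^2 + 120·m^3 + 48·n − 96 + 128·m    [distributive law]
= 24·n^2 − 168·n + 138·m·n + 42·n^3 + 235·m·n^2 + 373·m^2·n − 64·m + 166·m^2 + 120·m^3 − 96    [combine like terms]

After combine like terms, the bracketed line is:

(−36·n − 14·n^2 − 41·m·n − 32·m − 15·m^2 − 16)·(−3·n + 6 − 8·m)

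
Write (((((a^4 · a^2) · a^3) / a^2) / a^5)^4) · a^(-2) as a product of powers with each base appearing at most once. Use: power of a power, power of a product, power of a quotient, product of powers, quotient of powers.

(((((a^4 · a^2) · a^3) / a^2) / a^5)^4) · a^(-2)
= (((((a^4 · a^2) · a^3) / a^2)^4) / ((a^5)^4)) · a^(-2)    [power of a quotient]
= (((((a^4 · a^2) · a^3)^4) / ((a^2)^4)) / ((a^5)^4)) · a^(-2)    [power of a quotient]
= (((((a^4 · a^2)^4) · ((a^3)^4)) / ((a^2)^4)) / ((a^5)^4)) · a^(-2)    [power of a product]
= ((((((a^4)^4) · ((a^2)^4)) · ((a^3)^4)) / ((a^2)^4)) / ((a^5)^4)) · a^(-2)    [power of a product]
= ((((a^16 · ((a^2)^4)) · ((a^3)^4)) / ((a^2)^4)) / ((a^5)^4)) · a^(-2)    [power of a power]
= ((((a^16 · a^8) · ((a^3)^4)) / ((a^2)^4)) / ((a^5)^4)) · a^(-2)    [power of a power]
= (((a^24 · ((a^3)^4)) / ((a^2)^4)) / ((a^5)^4)) · a^(-2)    [product of powers]
= (((a^24 · a^12) / ((a^2)^4)) / ((a^5)^4)) · a^(-2)    [power of a power]
= ((a^36 / ((a^2)^4)) / ((a^5)^4)) · a^(-2)    [product of powers]
= ((a^36 / a^8) / ((a^5)^4)) · a^(-2)    [power of a power]
= (a^28 / ((a^5)^4)) · a^(-2)    [quotient of powers]
= (a^28 / a^20) · a^(-2)    [power of a power]
= a^8 · a^(-2)    [quotient of powers]
= a^6    [product of powers]

a^6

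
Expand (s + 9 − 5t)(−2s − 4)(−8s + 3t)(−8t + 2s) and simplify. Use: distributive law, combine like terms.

−300s³t + 32s⁴ + 748s²t² − 1860s²t + 352s³ + 1928st² − 2520st + 576s² + 864t² − 240st³ − 480t³

(s + 9 − 5t)(−2s − 4)(−8s + 3t)(−8t + 2s)
= (−2s² − 4s − 18s − 36 + 10st + 20t)(−8s + 3t)(−8t + 2s)    [distributive law]
= (−2s² − 22s − 36 + 10st + 20t)(−8s + 3t)(−8t + 2s)    [combine like terms]
= (16s³ − 6s²t + 176s² − 66st + 288s − 108t − 80s²t + 30st² − 160st + 60t²)(−8t + 2s)    [distributive law]
= (16s³ − 86s²t + 176s² − 226st + 288s − 108t + 30st² + 60t²)(−8t + 2s)    [combine like terms]
= −128s³t + 32s⁴ + 688s²t² − 172s³t − 1408s²t + 352s³ + 1808st² − 452s²t − 2304st + 576s² + 864t² − 216st − 240st³ + 60s²t² − 480t³ + 120st²    [distributive law]
= −300s³t + 32s⁴ + 748s²t² − 1860s²t + 352s³ + 1928st² − 2520st + 576s² + 864t² − 240st³ − 480t³    [combine like terms]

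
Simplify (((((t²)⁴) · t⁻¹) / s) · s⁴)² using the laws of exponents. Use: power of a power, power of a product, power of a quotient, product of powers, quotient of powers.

(((((t²)⁴) · t⁻¹) / s) · s⁴)²
= (((((t²)⁴) · t⁻¹) / s)²) · ((s⁴)²)    [power of a product]
= (((((t²)⁴) · t⁻¹)²) / (s²)) · ((s⁴)²)    [power of a quotient]
= (((((t²)⁴)²) · ((t⁻¹)²)) / (s²)) · ((s⁴)²)    [power of a product]
= ((((t²)⁸) · ((t⁻¹)²)) / (s²)) · ((s⁴)²)    [power of a power]
= (((t¹⁶) · ((t⁻¹)²)) / (s²)) · ((s⁴)²)    [power of a power]
= ((t¹⁶ · t⁻²) / (s²)) · ((s⁴)²)    [power of a power]
= (t¹⁴ / (s²)) · ((s⁴)²)    [product of powers]
= (t¹⁴ / s²) · s⁸    [power of a power]
= s⁶·t¹⁴    [quotient of powers]

s⁶·t¹⁴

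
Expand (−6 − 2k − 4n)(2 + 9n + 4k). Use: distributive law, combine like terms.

−12 − 62n − 28k − 34kn − 8k^2 − 36n^2

(−6 − 2k − 4n)(2 + 9n + 4k)
= −12 − 54n − 24k − 4k − 18kn − 8k^2 − 8n − 36n^2 − 16kn    [distributive law]
= −12 − 62n − 28k − 34kn − 8k^2 − 36n^2    [combine like terms]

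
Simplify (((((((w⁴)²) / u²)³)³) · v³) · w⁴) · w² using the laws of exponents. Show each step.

u⁻¹⁸v³w⁷⁸

(((((((w⁴)²) / u²)³)³) · v³) · w⁴) · w²
= ((((((w⁴)²) / u²)⁹) · v³) · w⁴) · w²    [power of a power]
= ((((((w⁴)²)⁹) / ((u²)⁹)) · v³) · w⁴) · w²    [power of a quotient]
= (((((w⁴)¹⁸) / ((u²)⁹)) · v³) · w⁴) · w²    [power of a power]
= (((w⁷² / ((u²)⁹)) · v³) · w⁴) · w²    [power of a power]
= (((w⁷² / u¹⁸) · v³) · w⁴) · w²    [power of a power]
= u⁻¹⁸v³w⁷⁸    [quotient of powers; product of powers]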